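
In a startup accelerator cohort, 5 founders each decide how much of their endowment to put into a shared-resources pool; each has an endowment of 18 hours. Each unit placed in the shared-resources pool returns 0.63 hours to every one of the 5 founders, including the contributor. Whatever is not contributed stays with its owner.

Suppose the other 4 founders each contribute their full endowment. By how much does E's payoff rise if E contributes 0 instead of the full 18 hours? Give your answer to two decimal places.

Switching from a contribution of 18 to 0 lets E keep an extra 18 hours, but lowers the shared-resources pool by 18, which costs E their own share of that drop: 0.63 × 18 = 11.34.
Net gain = 18 − 11.34 = 6.66. The private return per contributed unit (0.63) is below 1, so free-riding is indeed the best response regardless of what the others do.

6.66 hours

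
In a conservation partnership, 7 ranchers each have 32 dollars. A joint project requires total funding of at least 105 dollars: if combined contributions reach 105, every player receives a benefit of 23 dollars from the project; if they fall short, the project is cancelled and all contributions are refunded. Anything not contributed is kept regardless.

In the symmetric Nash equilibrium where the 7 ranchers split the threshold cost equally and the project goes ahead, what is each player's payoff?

Equal share of the threshold: 105/7 = 15.
At this profile no one gains by cutting their contribution: any cut drops the total below 105, the project is cancelled, contributions are refunded, and the deviator ends with 32, which is less than 32 − 15 + 23 = 40. Contributing more than 15 just wastes the excess. So contributing exactly 15 is a best response.
Each player's payoff: 32 − 15 + 23 = 40.

40 dollars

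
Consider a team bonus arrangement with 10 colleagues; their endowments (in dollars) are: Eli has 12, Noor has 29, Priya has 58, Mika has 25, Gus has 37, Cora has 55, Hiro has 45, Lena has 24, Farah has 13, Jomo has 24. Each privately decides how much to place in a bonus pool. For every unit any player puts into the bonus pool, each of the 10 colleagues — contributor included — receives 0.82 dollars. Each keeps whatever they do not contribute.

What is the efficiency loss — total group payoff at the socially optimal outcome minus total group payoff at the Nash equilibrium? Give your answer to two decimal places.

The private return per contributed unit is 0.82 < 1 for everyone, so the Nash equilibrium is zero contribution and the group total is Σ E_j = 12 + 29 + 58 + 25 + 37 + 55 + 45 + 24 + 13 + 24 = 322.
Each contributed unit returns 8.200 to the group, so the social optimum is full contribution by everyone: group total = 8.200 × 322 = 2640.40.
Efficiency loss = (8.200 − 1) × 322 = 2318.40.

2318.40 dollars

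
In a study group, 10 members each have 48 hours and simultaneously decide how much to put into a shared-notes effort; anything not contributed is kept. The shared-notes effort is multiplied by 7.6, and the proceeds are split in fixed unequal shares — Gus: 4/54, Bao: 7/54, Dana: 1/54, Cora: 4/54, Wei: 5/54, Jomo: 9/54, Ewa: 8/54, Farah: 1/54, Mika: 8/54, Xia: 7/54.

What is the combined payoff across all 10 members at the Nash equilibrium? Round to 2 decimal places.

1430.40 hours

A player with share s gets back 7.6·s per unit contributed, so full contribution is dominant for anyone with s > 1/7.6 = 0.1316 and zero contribution is dominant for anyone below.
Jomo, Ewa and Mika clear that bar, contributing 48 each; the remaining 7 contribute 0. Total contributed: 144.
The shared-notes effort pays out 7.6 × 144 = 1094.40 in total (split across the unequal shares, but the aggregate is all that matters for the group sum).
The 7 free-riders keep 48 each, adding 336. Group total = 336 + 1094.40 = 1430.40.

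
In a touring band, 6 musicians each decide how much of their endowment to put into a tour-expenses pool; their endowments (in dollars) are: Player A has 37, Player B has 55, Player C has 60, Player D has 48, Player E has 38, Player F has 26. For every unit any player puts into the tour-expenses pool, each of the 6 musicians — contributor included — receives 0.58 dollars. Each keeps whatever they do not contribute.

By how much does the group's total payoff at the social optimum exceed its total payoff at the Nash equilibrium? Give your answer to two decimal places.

654.72 dollars

The private return per contributed unit is 0.58 < 1 for everyone, so the Nash equilibrium is zero contribution and the group total is Σ E_j = 37 + 55 + 60 + 48 + 38 + 26 = 264.
Each contributed unit returns 3.480 to the group, so the social optimum is full contribution by everyone: group total = 3.480 × 264 = 918.72.
Efficiency loss = (3.480 − 1) × 264 = 654.72.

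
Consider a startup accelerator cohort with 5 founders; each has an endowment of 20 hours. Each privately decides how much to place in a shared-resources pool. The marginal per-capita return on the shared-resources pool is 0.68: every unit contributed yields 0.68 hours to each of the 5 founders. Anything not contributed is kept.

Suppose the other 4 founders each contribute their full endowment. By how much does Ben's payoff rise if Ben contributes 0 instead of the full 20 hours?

6.40 hours

Switching from a contribution of 20 to 0 lets Ben keep an extra 20 hours, but lowers the shared-resources pool by 20, which costs Ben their own share of that drop: 0.68 × 20 = 13.60.
Net gain = 20 − 13.60 = 6.40. The private return per contributed unit (0.68) is below 1, so free-riding is indeed the best response regardless of what the others do.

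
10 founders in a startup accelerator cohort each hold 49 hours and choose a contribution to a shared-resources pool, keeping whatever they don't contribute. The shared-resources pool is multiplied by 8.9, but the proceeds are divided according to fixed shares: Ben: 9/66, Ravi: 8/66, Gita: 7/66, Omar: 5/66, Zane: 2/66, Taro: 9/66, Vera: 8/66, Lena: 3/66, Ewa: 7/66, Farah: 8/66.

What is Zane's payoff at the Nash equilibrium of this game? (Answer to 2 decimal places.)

115.08 hours

A player with share s gets back 8.9·s per unit contributed, so full contribution is dominant for anyone with s > 1/8.9 = 0.1124 and zero contribution is dominant for anyone below.
Ben, Ravi, Taro, Vera and Farah clear that bar, contributing 49 each; the remaining 5 contribute 0. Total contributed: 245.
Zane keeps 49 and receives 8.9 × 245 × 2/66 = 66.08 from the shared-resources pool, for a payoff of 115.08.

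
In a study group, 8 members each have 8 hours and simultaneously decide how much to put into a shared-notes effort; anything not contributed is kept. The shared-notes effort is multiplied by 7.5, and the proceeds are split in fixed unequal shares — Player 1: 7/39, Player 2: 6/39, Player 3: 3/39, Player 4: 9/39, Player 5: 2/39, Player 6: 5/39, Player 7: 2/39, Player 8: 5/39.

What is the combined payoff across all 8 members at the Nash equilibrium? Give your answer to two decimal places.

For player j, contributing a unit is worthwhile iff 7.5 × (j's share) ≥ 1, i.e. iff j's share is at least 0.1333.
The shares above 0.1333 belong to Player 1, Player 2 and Player 4, contributing 8 each; the remaining 5 contribute 0. Total contributed: 24.
The shared-notes effort pays out 7.5 × 24 = 180.00 in total (split across the unequal shares, but the aggregate is all that matters for the group sum).
The 5 free-riders keep 8 each, adding 40. Group total = 40 + 180.00 = 220.00.

220.00 hours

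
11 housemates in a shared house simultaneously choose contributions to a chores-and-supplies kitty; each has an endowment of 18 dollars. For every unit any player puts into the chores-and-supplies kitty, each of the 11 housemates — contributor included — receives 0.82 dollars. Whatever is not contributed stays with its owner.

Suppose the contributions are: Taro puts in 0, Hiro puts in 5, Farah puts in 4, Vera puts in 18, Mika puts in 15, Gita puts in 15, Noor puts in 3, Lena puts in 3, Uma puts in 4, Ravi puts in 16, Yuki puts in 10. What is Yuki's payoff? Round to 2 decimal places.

Total contributed: 0 + 5 + 4 + 18 + 15 + 15 + 3 + 3 + 4 + 16 + 10 = 93.
Each receives 0.82 × 93 = 76.26 from the chores-and-supplies kitty.
Yuki keeps 18 − 10 = 8, so Yuki's payoff is 8 + 76.26 = 84.26.

84.26 dollars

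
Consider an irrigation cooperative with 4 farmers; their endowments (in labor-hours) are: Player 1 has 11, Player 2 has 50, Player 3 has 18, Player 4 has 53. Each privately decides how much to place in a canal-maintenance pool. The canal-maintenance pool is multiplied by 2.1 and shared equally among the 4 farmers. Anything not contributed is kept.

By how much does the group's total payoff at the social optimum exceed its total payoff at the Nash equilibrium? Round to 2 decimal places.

The private return per contributed unit is 2.1/4 = 0.5250 < 1 for every player regardless of endowment, so the Nash equilibrium is zero contribution and the group total is Σ E_j = 11 + 50 + 18 + 53 = 132.
Each contributed unit returns 2.100 to the group, so the social optimum is full contribution by everyone: group total = 2.100 × 132 = 277.20.
Efficiency loss = (2.100 − 1) × 132 = 145.20.

145.20 labor-hours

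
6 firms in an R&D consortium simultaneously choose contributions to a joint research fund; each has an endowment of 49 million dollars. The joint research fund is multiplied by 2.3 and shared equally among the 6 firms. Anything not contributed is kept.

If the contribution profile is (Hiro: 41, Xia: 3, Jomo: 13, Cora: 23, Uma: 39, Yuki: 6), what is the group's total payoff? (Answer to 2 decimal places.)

Total contributed: 41 + 3 + 13 + 23 + 39 + 6 = 125; total kept: 6 × 49 − 125 = 169.
The joint research fund pays out 2.3 × 125 = 287.50 in aggregate.
Group total = 169 + 287.50 = 456.50.

456.50 million dollars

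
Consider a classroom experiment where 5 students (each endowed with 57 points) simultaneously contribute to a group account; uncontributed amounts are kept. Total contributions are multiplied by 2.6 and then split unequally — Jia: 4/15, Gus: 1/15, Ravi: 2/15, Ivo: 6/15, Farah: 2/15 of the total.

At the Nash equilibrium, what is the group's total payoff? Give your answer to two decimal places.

376.20 points

Player j's private return per contributed unit is 2.6 × (j's share). Contributing is weakly dominant for j when that share is at least 1/2.6 = 0.3846, and contributing 0 is dominant otherwise.
Only Ivo (6/15) clears that bar, contributing 57; the remaining 4 contribute 0. Total contributed: 57.
The group account pays out 2.6 × 57 = 148.20 in total (split across the unequal shares, but the aggregate is all that matters for the group sum).
The 4 free-riders keep 57 each, adding 228. Group total = 228 + 148.20 = 376.20.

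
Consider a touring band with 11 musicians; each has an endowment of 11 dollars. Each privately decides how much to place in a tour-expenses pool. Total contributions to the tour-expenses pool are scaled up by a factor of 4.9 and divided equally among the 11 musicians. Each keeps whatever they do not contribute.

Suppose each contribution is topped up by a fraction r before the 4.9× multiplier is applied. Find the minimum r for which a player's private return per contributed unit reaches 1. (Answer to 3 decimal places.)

1.245

With matching at rate r, one contributed unit becomes (1 + r) in the tour-expenses pool and returns 4.9 × (1 + r) / 11 to the contributor.
Setting this equal to 1: 1 + r = 11/4.9 = 2.2449.
So the minimum matching rate is r = 2.2449 − 1 = 1.245.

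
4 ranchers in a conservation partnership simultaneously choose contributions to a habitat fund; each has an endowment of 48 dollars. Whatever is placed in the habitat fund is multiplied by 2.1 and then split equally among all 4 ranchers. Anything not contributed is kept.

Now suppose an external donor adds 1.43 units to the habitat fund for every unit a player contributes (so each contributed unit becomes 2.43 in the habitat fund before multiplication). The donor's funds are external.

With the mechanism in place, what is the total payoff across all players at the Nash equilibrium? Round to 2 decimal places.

979.78 dollars

With the mechanism, a contributed unit returns 2.1 × 2.43 / 4 = 1.2758 per unit of net cost to the contributor — now above 1 — so contributing fully is weakly dominant for every player.
At the Nash equilibrium everyone contributes 48. Group total payoff = 2.1 × 2.43 × 192 = 979.78.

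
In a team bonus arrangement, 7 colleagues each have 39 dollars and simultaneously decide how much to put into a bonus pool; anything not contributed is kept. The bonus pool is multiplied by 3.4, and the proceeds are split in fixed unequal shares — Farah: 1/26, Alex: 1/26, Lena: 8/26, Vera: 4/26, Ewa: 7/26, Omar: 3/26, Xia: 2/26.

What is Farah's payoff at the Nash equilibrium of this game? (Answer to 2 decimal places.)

44.10 dollars

For player j, contributing a unit is worthwhile iff 3.4 × (j's share) ≥ 1, i.e. iff j's share is at least 0.2941.
Only Lena (8/26) clears that bar, contributing 39; the remaining 6 contribute 0. Total contributed: 39.
Farah keeps 39 and receives 3.4 × 39 × 1/26 = 5.10 from the bonus pool, for a payoff of 44.10.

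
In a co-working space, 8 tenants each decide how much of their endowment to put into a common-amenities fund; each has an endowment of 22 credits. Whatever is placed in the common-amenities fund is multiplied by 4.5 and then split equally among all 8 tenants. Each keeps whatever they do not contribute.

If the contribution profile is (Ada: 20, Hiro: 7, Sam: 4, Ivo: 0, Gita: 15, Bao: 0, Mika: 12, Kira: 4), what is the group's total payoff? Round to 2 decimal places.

393.00 credits

Total contributed: 20 + 7 + 4 + 0 + 15 + 0 + 12 + 4 = 62; total kept: 8 × 22 − 62 = 114.
The common-amenities fund pays out 4.5 × 62 = 279.00 in aggregate.
Group total = 114 + 279.00 = 393.00.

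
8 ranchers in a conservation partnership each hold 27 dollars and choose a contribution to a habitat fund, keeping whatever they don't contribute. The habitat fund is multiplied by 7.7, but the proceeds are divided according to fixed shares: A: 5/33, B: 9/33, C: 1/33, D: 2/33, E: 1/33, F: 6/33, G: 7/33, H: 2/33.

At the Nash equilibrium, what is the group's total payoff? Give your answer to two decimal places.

For player j, contributing a unit is worthwhile iff 7.7 × (j's share) ≥ 1, i.e. iff j's share is at least 0.1299.
The shares above 0.1299 belong to A, B, F and G, contributing 27 each; the remaining 4 contribute 0. Total contributed: 108.
The habitat fund pays out 7.7 × 108 = 831.60 in total (split across the unequal shares, but the aggregate is all that matters for the group sum).
The 4 free-riders keep 27 each, adding 108. Group total = 108 + 831.60 = 939.60.

939.60 dollars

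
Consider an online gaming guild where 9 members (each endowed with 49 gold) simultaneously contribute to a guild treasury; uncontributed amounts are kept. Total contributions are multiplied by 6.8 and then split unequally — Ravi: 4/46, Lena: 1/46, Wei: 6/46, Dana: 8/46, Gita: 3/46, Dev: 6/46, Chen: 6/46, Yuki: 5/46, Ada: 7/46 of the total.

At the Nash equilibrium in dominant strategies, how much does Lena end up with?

63.49 gold

A player with share s gets back 6.8·s per unit contributed, so full contribution is dominant for anyone with s > 1/6.8 = 0.1471 and zero contribution is dominant for anyone below.
Dana and Ada clear that bar, contributing 49 each; the remaining 7 contribute 0. Total contributed: 98.
Lena keeps 49 and receives 6.8 × 98 × 1/46 = 14.49 from the guild treasury, for a payoff of 63.49.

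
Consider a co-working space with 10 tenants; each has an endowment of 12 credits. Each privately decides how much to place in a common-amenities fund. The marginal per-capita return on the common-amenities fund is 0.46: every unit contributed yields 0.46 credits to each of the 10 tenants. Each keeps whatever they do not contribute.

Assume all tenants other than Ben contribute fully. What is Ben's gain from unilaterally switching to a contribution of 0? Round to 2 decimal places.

6.48 credits

Switching from a contribution of 12 to 0 lets Ben keep an extra 12 credits, but lowers the common-amenities fund by 12, which costs Ben their own share of that drop: 0.46 × 12 = 5.52.
Net gain = 12 − 5.52 = 6.48. The private return per contributed unit (0.46) is below 1, so free-riding is indeed the best response regardless of what the others do.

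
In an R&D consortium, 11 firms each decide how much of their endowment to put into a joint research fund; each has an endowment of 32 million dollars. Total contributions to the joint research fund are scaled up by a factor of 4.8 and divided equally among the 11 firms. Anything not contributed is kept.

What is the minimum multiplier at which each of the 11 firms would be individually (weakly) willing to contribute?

11

A contributed unit returns (multiplier)/11 to its contributor.
This reaches 1 exactly when the multiplier is 11.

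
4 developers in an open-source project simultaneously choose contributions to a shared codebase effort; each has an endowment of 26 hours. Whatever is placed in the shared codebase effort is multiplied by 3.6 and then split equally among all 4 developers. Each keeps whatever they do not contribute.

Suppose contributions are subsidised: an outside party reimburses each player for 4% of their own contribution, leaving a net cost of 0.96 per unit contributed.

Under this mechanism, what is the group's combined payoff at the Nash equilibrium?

104.00 hours

With the mechanism, a contributed unit returns (3.6/4) / 0.96 = 0.9375 per unit of net cost — still below 1 — so contributing 0 remains dominant for every player.
Everyone keeps their endowment and the group total is 4 × 26 = 104.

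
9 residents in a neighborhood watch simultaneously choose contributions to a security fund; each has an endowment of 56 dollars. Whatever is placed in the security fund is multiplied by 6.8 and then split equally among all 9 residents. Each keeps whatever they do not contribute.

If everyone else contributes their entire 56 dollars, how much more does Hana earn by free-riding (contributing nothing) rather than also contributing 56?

13.69 dollars

Switching from a contribution of 56 to 0 lets Hana keep an extra 56 dollars, but lowers the security fund by 56, which costs Hana their own share of that drop: 6.8/9 × 56 = 42.31.
Net gain = 56 − 42.31 = 13.69. The private return per contributed unit (0.7556) is below 1, so free-riding is indeed the best response regardless of what the others do.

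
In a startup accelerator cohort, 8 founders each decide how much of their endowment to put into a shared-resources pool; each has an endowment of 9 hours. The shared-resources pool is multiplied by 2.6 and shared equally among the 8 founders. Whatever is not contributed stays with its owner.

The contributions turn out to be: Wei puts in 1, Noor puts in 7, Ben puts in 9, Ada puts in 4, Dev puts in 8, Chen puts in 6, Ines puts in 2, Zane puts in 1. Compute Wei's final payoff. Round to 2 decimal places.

20.35 hours

Total contributed: 1 + 7 + 9 + 4 + 8 + 6 + 2 + 1 = 38.
Each receives 2.6 × 38 / 8 = 12.35 from the shared-resources pool.
Wei keeps 9 − 1 = 8, so Wei's payoff is 8 + 12.35 = 20.35.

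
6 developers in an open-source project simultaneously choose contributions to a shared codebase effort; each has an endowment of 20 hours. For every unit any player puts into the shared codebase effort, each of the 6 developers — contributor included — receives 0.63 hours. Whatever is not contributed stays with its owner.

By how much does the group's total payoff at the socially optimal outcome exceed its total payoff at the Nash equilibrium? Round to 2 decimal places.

The private return per contributed unit is 0.63 < 1, so contributing 0 is dominant for every player. At the Nash equilibrium everyone keeps their 20, and the group total is 6 × 20 = 120.
Each contributed unit returns 3.780 to the group as a whole (0.63 to each of 6 players), which exceeds 1, so the social optimum is full contribution: group total = 3.780 × 120 = 453.60.
Efficiency loss = 453.60 − 120 = 333.60.

333.60 hours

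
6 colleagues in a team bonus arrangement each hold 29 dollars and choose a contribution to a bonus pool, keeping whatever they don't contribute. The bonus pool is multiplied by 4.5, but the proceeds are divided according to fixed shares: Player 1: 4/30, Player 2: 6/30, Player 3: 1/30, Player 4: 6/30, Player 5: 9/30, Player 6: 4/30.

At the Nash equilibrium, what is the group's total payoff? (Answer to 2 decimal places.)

275.50 dollars

Player j's private return per contributed unit is 4.5 × (j's share). Contributing is weakly dominant for j when that share is at least 1/4.5 = 0.2222, and contributing 0 is dominant otherwise.
Player 5 alone (share 9/30) is above the threshold, contributing 29; the remaining 5 contribute 0. Total contributed: 29.
The bonus pool pays out 4.5 × 29 = 130.50 in total (split across the unequal shares, but the aggregate is all that matters for the group sum).
The 5 free-riders keep 29 each, adding 145. Group total = 145 + 130.50 = 275.50.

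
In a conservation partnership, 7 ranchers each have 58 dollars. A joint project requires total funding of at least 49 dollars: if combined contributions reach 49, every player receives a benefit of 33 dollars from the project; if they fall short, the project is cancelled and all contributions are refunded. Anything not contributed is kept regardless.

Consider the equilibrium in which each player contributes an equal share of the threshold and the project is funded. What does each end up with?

Equal share of the threshold: 49/7 = 7.
At this profile no one gains by cutting their contribution: any cut drops the total below 49, the project is cancelled, contributions are refunded, and the deviator ends with 58, which is less than 58 − 7 + 33 = 84. Contributing more than 7 just wastes the excess. So contributing exactly 7 is a best response.
Each player's payoff: 58 − 7 + 33 = 84.

84 dollars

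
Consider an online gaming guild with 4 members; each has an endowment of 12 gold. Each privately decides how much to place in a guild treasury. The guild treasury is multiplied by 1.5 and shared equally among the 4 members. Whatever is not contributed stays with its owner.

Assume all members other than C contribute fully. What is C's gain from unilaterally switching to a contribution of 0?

7.50 gold

Switching from a contribution of 12 to 0 lets C keep an extra 12 gold, but lowers the guild treasury by 12, which costs C their own share of that drop: 1.5/4 × 12 = 4.50.
Net gain = 12 − 4.50 = 7.50. The private return per contributed unit (0.3750) is below 1, so free-riding is indeed the best response regardless of what the others do.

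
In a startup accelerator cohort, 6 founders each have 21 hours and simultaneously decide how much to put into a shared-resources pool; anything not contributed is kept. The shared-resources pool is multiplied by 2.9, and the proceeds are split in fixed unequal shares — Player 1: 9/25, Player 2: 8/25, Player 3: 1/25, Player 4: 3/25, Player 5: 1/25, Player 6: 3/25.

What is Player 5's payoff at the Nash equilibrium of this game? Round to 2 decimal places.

23.44 hours

Player j's private return per contributed unit is 2.9 × (j's share). Contributing is weakly dominant for j when that share is at least 1/2.9 = 0.3448, and contributing 0 is dominant otherwise.
The only share above 0.3448 is Player 1's 9/25, contributing 21; the remaining 5 contribute 0. Total contributed: 21.
Player 5 keeps 21 and receives 2.9 × 21 × 1/25 = 2.44 from the shared-resources pool, for a payoff of 23.44.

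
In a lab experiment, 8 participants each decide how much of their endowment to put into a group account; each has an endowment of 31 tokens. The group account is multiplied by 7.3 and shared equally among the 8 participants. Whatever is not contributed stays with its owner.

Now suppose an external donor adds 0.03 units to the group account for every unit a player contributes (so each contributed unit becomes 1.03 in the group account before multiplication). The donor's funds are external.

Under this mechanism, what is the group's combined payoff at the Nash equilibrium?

Even with the mechanism, each unit contributed returns only 7.3 × 1.03 / 8 = 0.9399 per unit of net cost, so contributing nothing is still dominant.
Everyone keeps their endowment and the group total is 8 × 31 = 248.

248.00 tokens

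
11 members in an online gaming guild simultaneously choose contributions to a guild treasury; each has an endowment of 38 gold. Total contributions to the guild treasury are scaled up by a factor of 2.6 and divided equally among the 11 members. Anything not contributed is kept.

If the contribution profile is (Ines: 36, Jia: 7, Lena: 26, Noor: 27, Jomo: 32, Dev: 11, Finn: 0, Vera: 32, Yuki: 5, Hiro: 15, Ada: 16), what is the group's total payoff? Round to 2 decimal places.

Total contributed: 36 + 7 + 26 + 27 + 32 + 11 + 0 + 32 + 5 + 15 + 16 = 207; total kept: 11 × 38 − 207 = 211.
The guild treasury pays out 2.6 × 207 = 538.20 in aggregate.
Group total = 211 + 538.20 = 749.20.

749.20 gold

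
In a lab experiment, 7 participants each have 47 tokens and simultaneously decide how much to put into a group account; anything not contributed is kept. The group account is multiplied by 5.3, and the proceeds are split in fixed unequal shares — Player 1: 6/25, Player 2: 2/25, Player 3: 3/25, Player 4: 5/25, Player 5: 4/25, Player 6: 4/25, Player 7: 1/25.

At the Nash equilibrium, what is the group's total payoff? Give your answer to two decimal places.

Each unit j contributes comes back to j as 5.3 × (j's share), so j prefers to contribute only if that share exceeds 1/5.3 = 0.1887; otherwise keeping the unit dominates.
Player 1 and Player 4 clear that bar, contributing 47 each; the remaining 5 contribute 0. Total contributed: 94.
The group account pays out 5.3 × 94 = 498.20 in total (split across the unequal shares, but the aggregate is all that matters for the group sum).
The 5 free-riders keep 47 each, adding 235. Group total = 235 + 498.20 = 733.20.

733.20 tokens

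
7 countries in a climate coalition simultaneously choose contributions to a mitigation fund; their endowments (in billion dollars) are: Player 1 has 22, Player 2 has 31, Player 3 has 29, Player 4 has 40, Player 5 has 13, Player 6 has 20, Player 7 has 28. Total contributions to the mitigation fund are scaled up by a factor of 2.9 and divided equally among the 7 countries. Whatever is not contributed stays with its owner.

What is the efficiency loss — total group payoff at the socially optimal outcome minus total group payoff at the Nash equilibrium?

The private return per contributed unit is 2.9/7 = 0.4143 < 1 for every player regardless of endowment, so the Nash equilibrium is zero contribution and the group total is Σ E_j = 22 + 31 + 29 + 40 + 13 + 20 + 28 = 183.
Each contributed unit returns 2.900 to the group, so the social optimum is full contribution by everyone: group total = 2.900 × 183 = 530.70.
Efficiency loss = (2.900 − 1) × 183 = 347.70.

347.70 billion dollars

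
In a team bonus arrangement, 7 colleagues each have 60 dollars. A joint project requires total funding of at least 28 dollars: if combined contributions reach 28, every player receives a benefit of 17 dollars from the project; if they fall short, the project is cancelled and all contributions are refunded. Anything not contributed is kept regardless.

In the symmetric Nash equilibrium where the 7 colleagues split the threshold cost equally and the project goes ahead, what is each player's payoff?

Equal share of the threshold: 28/7 = 4.
At this profile no one gains by cutting their contribution: any cut drops the total below 28, the project is cancelled, contributions are refunded, and the deviator ends with 60, which is less than 60 − 4 + 17 = 73. Contributing more than 4 just wastes the excess. So contributing exactly 4 is a best response.
Each player's payoff: 60 − 4 + 17 = 73.

73 dollars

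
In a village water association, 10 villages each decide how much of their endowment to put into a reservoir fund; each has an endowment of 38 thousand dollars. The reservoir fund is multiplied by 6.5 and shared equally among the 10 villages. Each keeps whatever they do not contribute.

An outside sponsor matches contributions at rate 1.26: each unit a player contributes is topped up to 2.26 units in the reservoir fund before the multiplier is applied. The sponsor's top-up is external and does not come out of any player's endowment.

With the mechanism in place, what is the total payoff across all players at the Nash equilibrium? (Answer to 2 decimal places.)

The effective private return per unit is now 6.5 × 2.26 / 10 = 1.4690 > 1, so every player's dominant strategy flips to full contribution.
At the Nash equilibrium everyone contributes 38. Group total payoff = 6.5 × 2.26 × 380 = 5582.20.

5582.20 thousand dollars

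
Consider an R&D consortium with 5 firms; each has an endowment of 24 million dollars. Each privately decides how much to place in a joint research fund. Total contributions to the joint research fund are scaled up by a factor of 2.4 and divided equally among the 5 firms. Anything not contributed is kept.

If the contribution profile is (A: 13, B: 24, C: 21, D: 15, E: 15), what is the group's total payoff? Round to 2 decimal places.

Total contributed: 13 + 24 + 21 + 15 + 15 = 88; total kept: 5 × 24 − 88 = 32.
The joint research fund pays out 2.4 × 88 = 211.20 in aggregate.
Group total = 32 + 211.20 = 243.20.

243.20 million dollars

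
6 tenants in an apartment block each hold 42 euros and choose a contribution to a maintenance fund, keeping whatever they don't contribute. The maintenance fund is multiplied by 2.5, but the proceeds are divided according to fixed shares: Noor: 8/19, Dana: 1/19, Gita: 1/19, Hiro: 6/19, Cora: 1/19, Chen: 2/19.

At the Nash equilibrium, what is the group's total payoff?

Each unit j contributes comes back to j as 2.5 × (j's share), so j prefers to contribute only if that share exceeds 1/2.5 = 0.4000; otherwise keeping the unit dominates.
Only Noor (8/19) clears that bar, contributing 42; the remaining 5 contribute 0. Total contributed: 42.
The maintenance fund pays out 2.5 × 42 = 105.00 in total (split across the unequal shares, but the aggregate is all that matters for the group sum).
The 5 free-riders keep 42 each, adding 210. Group total = 210 + 105.00 = 315.00.

315.00 euros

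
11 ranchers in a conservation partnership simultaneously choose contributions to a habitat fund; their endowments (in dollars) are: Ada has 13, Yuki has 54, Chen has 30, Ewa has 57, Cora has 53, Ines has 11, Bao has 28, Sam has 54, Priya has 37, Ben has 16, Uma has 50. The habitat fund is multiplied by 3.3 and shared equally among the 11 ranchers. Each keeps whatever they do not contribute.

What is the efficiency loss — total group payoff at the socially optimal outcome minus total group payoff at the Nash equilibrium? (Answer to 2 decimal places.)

The private return per contributed unit is 3.3/11 = 0.3000 < 1 for every player regardless of endowment, so the Nash equilibrium is zero contribution and the group total is Σ E_j = 13 + 54 + 30 + 57 + 53 + 11 + 28 + 54 + 37 + 16 + 50 = 403.
Each contributed unit returns 3.300 to the group, so the social optimum is full contribution by everyone: group total = 3.300 × 403 = 1329.90.
Efficiency loss = (3.300 − 1) × 403 = 926.90.

926.90 dollars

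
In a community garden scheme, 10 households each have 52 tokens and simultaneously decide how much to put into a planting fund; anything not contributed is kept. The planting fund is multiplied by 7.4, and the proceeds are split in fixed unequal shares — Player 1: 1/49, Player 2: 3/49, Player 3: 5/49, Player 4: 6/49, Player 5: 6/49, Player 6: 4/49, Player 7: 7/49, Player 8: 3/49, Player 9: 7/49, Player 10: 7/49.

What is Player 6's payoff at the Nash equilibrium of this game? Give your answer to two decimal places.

A player with share s gets back 7.4·s per unit contributed, so full contribution is dominant for anyone with s > 1/7.4 = 0.1351 and zero contribution is dominant for anyone below.
Player 7, Player 9 and Player 10 are above the threshold, contributing 52 each; the remaining 7 contribute 0. Total contributed: 156.
Player 6 keeps 52 and receives 7.4 × 156 × 4/49 = 94.24 from the planting fund, for a payoff of 146.24.

146.24 tokens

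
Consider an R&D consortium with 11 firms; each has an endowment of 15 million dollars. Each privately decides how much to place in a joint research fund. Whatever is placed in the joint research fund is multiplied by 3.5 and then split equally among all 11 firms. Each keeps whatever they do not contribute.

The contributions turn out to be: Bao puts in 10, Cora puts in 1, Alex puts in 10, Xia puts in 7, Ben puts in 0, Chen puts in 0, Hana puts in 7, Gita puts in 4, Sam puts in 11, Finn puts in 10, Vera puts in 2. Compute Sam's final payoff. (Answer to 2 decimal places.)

23.73 million dollars

Total contributed: 10 + 1 + 10 + 7 + 0 + 0 + 7 + 4 + 11 + 10 + 2 = 62.
Each receives 3.5 × 62 / 11 = 19.73 from the joint research fund.
Sam keeps 15 − 11 = 4, so Sam's payoff is 4 + 19.73 = 23.73.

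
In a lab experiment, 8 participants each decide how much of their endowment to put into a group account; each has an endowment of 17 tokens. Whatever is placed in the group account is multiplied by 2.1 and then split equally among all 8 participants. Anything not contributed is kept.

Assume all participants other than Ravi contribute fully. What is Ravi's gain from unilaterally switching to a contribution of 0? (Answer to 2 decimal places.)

Switching from a contribution of 17 to 0 lets Ravi keep an extra 17 tokens, but lowers the group account by 17, which costs Ravi their own share of that drop: 2.1/8 × 17 = 4.46.
Net gain = 17 − 4.46 = 12.54. The private return per contributed unit (0.2625) is below 1, so free-riding is indeed the best response regardless of what the others do.

12.54 tokens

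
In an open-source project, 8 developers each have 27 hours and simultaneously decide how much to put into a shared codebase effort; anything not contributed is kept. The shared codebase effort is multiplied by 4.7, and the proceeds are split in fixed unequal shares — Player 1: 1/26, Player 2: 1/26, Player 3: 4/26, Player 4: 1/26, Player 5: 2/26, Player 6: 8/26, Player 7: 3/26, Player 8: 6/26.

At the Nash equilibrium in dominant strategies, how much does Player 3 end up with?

66.05 hours

For player j, contributing a unit is worthwhile iff 4.7 × (j's share) ≥ 1, i.e. iff j's share is at least 0.2128.
Player 6 and Player 8 are above the threshold, contributing 27 each; the remaining 6 contribute 0. Total contributed: 54.
Player 3 keeps 27 and receives 4.7 × 54 × 4/26 = 39.05 from the shared codebase effort, for a payoff of 66.05.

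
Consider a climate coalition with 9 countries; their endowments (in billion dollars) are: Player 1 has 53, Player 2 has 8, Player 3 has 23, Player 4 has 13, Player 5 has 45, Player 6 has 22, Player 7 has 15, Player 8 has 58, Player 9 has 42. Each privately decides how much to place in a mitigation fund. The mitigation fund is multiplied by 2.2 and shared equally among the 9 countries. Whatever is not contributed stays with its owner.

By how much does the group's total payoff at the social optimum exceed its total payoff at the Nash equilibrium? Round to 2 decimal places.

The private return per contributed unit is 2.2/9 = 0.2444 < 1 for every player regardless of endowment, so the Nash equilibrium is zero contribution and the group total is Σ E_j = 53 + 8 + 23 + 13 + 45 + 22 + 15 + 58 + 42 = 279.
Each contributed unit returns 2.200 to the group, so the social optimum is full contribution by everyone: group total = 2.200 × 279 = 613.80.
Efficiency loss = (2.200 − 1) × 279 = 334.80.

334.80 billion dollars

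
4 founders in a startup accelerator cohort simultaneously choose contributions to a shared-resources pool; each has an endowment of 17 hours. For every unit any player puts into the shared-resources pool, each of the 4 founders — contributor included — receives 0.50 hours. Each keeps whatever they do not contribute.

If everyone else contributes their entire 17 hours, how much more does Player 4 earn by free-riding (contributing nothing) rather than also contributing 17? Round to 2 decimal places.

Switching from a contribution of 17 to 0 lets Player 4 keep an extra 17 hours, but lowers the shared-resources pool by 17, which costs Player 4 their own share of that drop: 0.50 × 17 = 8.50.
Net gain = 17 − 8.50 = 8.50. The private return per contributed unit (0.50) is below 1, so free-riding is indeed the best response regardless of what the others do.

8.50 hours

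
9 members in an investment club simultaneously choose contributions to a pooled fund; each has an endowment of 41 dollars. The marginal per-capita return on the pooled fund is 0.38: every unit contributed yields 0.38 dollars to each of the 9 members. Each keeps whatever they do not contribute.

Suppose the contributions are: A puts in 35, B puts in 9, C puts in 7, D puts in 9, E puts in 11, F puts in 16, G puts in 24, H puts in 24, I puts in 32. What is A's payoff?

69.46 dollars

Total contributed: 35 + 9 + 7 + 9 + 11 + 16 + 24 + 24 + 32 = 167.
Each receives 0.38 × 167 = 63.46 from the pooled fund.
A keeps 41 − 35 = 6, so A's payoff is 6 + 63.46 = 69.46.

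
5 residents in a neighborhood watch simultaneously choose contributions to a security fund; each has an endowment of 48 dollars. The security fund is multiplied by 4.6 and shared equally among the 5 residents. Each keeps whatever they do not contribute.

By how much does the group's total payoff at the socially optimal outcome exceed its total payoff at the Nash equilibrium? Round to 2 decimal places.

Each contributed unit returns 4.6/5 = 0.9200 to its contributor — below 1 — so contributing 0 is dominant for every player. At the Nash equilibrium everyone keeps their 48, and the group total is 5 × 48 = 240.
Each contributed unit returns 4.600 to the group as a whole (0.9200 to each of 5 players), which exceeds 1, so the social optimum is full contribution: group total = 4.600 × 240 = 1104.00.
Efficiency loss = 1104.00 − 240 = 864.00.

864.00 dollars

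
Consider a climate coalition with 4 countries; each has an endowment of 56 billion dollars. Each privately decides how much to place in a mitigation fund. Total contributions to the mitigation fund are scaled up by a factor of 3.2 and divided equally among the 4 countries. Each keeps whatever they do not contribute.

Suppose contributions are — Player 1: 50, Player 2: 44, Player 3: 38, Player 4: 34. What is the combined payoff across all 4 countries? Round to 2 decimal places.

Total contributed: 50 + 44 + 38 + 34 = 166; total kept: 4 × 56 − 166 = 58.
The mitigation fund pays out 3.2 × 166 = 531.20 in aggregate.
Group total = 58 + 531.20 = 589.20.

589.20 billion dollars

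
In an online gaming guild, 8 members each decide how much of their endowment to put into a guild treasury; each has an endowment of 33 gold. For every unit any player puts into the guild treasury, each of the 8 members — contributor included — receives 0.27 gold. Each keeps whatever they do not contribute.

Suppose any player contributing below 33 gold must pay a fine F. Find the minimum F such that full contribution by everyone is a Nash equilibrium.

Given the others contribute fully, the best deviation is to contribute 0 (any partial contribution still incurs the fine and gives up units whose private return 0.27 is below 1).
Deviating from 33 to 0 saves 33 gold but forfeits the deviator's share of the drop in the guild treasury: 0.27 × 33 = 8.91.
So the deviation gain is 33 − 8.91 = 24.09, and the fine must be at least 24.09 gold to wipe it out.

24.09 gold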